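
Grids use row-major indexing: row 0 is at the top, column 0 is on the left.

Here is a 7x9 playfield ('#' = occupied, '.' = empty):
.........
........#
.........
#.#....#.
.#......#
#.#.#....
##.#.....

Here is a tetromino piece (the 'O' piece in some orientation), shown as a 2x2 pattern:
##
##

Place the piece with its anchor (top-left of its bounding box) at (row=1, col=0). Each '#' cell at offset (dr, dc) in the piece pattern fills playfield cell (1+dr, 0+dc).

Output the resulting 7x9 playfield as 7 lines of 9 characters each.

Answer: .........
##......#
##.......
#.#....#.
.#......#
#.#.#....
##.#.....

Derivation:
Fill (1+0,0+0) = (1,0)
Fill (1+0,0+1) = (1,1)
Fill (1+1,0+0) = (2,0)
Fill (1+1,0+1) = (2,1)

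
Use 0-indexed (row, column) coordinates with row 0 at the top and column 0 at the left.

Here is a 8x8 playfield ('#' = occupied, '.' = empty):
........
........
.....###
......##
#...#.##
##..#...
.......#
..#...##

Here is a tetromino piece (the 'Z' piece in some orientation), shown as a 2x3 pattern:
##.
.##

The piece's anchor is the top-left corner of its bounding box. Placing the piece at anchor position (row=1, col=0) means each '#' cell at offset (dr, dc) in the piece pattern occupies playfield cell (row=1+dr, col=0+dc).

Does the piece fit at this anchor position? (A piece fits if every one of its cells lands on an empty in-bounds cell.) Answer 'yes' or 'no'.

Answer: yes

Derivation:
Check each piece cell at anchor (1, 0):
  offset (0,0) -> (1,0): empty -> OK
  offset (0,1) -> (1,1): empty -> OK
  offset (1,1) -> (2,1): empty -> OK
  offset (1,2) -> (2,2): empty -> OK
All cells valid: yes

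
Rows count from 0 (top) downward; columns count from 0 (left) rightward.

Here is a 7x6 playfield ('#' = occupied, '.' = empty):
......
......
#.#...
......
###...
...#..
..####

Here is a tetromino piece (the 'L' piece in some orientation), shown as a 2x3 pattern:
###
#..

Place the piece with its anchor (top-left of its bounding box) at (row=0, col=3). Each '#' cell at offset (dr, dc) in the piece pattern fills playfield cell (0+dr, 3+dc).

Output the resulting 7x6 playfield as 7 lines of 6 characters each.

Answer: ...###
...#..
#.#...
......
###...
...#..
..####

Derivation:
Fill (0+0,3+0) = (0,3)
Fill (0+0,3+1) = (0,4)
Fill (0+0,3+2) = (0,5)
Fill (0+1,3+0) = (1,3)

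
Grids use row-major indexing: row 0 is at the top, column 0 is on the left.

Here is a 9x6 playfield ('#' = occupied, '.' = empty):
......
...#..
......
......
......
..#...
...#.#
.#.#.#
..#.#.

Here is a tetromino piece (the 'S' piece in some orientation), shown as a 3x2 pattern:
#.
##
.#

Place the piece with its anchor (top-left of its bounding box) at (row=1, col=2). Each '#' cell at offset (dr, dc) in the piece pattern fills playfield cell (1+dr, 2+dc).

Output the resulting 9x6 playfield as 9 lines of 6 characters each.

Answer: ......
..##..
..##..
...#..
......
..#...
...#.#
.#.#.#
..#.#.

Derivation:
Fill (1+0,2+0) = (1,2)
Fill (1+1,2+0) = (2,2)
Fill (1+1,2+1) = (2,3)
Fill (1+2,2+1) = (3,3)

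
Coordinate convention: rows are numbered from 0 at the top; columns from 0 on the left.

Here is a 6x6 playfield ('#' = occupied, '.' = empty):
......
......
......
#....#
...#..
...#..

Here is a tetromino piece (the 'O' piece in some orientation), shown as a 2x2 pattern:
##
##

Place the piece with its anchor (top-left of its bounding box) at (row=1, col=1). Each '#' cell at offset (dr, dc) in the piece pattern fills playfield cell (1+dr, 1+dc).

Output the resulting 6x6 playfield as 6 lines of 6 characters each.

Answer: ......
.##...
.##...
#....#
...#..
...#..

Derivation:
Fill (1+0,1+0) = (1,1)
Fill (1+0,1+1) = (1,2)
Fill (1+1,1+0) = (2,1)
Fill (1+1,1+1) = (2,2)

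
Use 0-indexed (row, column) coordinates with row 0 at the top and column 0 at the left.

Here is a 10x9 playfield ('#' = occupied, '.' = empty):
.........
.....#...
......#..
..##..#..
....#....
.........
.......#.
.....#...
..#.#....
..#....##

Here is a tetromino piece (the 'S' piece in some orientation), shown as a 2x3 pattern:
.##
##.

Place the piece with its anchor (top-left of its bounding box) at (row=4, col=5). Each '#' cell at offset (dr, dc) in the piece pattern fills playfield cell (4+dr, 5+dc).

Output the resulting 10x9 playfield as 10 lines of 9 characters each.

Answer: .........
.....#...
......#..
..##..#..
....#.##.
.....##..
.......#.
.....#...
..#.#....
..#....##

Derivation:
Fill (4+0,5+1) = (4,6)
Fill (4+0,5+2) = (4,7)
Fill (4+1,5+0) = (5,5)
Fill (4+1,5+1) = (5,6)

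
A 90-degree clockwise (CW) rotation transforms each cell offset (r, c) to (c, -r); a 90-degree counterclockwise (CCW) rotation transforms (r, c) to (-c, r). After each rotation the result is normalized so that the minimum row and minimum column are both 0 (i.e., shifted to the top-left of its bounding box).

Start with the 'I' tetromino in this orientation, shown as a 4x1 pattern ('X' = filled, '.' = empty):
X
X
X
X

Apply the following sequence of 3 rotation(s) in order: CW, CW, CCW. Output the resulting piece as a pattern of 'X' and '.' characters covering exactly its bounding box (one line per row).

Answer: XXXX

Derivation:
Start:
X
X
X
X
After rotation 1 (CW):
XXXX
After rotation 2 (CW):
X
X
X
X
After rotation 3 (CCW):
XXXX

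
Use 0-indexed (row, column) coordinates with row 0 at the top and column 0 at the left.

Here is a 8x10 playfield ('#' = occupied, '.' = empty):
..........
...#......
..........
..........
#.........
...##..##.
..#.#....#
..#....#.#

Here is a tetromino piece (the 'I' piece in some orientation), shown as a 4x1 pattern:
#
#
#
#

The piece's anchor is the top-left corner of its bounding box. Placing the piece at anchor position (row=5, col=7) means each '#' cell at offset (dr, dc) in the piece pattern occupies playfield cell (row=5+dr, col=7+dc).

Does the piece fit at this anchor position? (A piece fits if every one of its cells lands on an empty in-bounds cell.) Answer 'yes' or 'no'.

Answer: no

Derivation:
Check each piece cell at anchor (5, 7):
  offset (0,0) -> (5,7): occupied ('#') -> FAIL
  offset (1,0) -> (6,7): empty -> OK
  offset (2,0) -> (7,7): occupied ('#') -> FAIL
  offset (3,0) -> (8,7): out of bounds -> FAIL
All cells valid: no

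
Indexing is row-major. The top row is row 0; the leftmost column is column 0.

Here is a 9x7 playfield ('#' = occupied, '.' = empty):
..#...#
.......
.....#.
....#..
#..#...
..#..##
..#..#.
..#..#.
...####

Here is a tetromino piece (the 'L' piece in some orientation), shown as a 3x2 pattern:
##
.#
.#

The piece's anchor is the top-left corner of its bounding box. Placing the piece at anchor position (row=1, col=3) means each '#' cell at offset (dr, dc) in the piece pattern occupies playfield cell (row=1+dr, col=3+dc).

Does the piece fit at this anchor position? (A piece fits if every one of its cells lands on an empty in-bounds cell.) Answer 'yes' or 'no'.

Check each piece cell at anchor (1, 3):
  offset (0,0) -> (1,3): empty -> OK
  offset (0,1) -> (1,4): empty -> OK
  offset (1,1) -> (2,4): empty -> OK
  offset (2,1) -> (3,4): occupied ('#') -> FAIL
All cells valid: no

Answer: no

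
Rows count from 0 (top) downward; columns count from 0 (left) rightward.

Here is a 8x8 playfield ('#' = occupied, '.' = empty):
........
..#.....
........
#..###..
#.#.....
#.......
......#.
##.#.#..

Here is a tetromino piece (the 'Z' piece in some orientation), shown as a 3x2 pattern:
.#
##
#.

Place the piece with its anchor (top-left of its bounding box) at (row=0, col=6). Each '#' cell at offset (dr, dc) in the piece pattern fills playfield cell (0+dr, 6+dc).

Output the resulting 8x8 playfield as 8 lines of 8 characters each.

Fill (0+0,6+1) = (0,7)
Fill (0+1,6+0) = (1,6)
Fill (0+1,6+1) = (1,7)
Fill (0+2,6+0) = (2,6)

Answer: .......#
..#...##
......#.
#..###..
#.#.....
#.......
......#.
##.#.#..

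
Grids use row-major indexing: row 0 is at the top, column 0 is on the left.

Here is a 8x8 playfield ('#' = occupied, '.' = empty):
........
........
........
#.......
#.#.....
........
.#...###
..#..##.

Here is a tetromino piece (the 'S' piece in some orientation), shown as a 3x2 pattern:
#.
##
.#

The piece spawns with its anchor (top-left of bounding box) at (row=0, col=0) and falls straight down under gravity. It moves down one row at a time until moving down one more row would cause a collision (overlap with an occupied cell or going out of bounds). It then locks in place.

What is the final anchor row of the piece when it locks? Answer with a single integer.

Answer: 1

Derivation:
Spawn at (row=0, col=0). Try each row:
  row 0: fits
  row 1: fits
  row 2: blocked -> lock at row 1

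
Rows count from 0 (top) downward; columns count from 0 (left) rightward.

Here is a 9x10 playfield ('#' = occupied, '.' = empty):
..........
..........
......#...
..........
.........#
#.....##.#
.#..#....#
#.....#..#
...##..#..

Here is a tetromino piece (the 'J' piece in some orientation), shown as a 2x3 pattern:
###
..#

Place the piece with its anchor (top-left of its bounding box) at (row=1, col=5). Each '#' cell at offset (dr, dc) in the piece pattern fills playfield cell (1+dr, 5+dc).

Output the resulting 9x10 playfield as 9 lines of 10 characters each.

Answer: ..........
.....###..
......##..
..........
.........#
#.....##.#
.#..#....#
#.....#..#
...##..#..

Derivation:
Fill (1+0,5+0) = (1,5)
Fill (1+0,5+1) = (1,6)
Fill (1+0,5+2) = (1,7)
Fill (1+1,5+2) = (2,7)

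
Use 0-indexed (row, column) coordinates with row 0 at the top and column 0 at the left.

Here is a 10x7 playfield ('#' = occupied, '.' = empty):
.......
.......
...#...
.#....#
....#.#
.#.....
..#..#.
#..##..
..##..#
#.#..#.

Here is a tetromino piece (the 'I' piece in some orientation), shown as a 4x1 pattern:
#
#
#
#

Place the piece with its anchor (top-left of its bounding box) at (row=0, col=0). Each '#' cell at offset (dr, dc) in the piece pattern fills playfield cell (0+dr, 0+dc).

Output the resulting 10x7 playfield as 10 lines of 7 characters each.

Fill (0+0,0+0) = (0,0)
Fill (0+1,0+0) = (1,0)
Fill (0+2,0+0) = (2,0)
Fill (0+3,0+0) = (3,0)

Answer: #......
#......
#..#...
##....#
....#.#
.#.....
..#..#.
#..##..
..##..#
#.#..#.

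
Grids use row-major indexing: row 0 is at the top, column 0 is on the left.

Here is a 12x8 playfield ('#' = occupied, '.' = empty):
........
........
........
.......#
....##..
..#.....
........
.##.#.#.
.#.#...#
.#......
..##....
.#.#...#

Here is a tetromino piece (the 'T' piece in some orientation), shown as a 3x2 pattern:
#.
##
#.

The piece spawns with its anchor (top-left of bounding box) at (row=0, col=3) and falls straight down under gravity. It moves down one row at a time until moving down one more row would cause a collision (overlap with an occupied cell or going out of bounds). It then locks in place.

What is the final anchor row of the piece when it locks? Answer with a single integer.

Answer: 2

Derivation:
Spawn at (row=0, col=3). Try each row:
  row 0: fits
  row 1: fits
  row 2: fits
  row 3: blocked -> lock at row 2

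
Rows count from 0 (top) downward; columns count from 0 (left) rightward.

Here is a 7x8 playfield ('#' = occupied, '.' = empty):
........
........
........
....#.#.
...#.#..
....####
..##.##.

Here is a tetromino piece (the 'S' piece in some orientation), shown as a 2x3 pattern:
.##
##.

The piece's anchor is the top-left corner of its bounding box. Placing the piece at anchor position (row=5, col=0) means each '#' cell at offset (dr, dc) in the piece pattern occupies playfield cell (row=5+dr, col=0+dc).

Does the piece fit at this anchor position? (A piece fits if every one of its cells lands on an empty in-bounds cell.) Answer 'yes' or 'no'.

Answer: yes

Derivation:
Check each piece cell at anchor (5, 0):
  offset (0,1) -> (5,1): empty -> OK
  offset (0,2) -> (5,2): empty -> OK
  offset (1,0) -> (6,0): empty -> OK
  offset (1,1) -> (6,1): empty -> OK
All cells valid: yes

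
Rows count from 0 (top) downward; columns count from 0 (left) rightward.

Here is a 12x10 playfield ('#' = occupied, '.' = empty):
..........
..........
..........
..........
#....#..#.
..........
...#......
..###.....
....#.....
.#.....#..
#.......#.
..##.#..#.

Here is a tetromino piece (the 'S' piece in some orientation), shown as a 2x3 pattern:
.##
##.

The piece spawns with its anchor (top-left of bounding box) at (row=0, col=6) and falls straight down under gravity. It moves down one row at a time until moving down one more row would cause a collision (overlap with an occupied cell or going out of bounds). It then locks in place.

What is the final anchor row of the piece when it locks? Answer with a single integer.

Answer: 3

Derivation:
Spawn at (row=0, col=6). Try each row:
  row 0: fits
  row 1: fits
  row 2: fits
  row 3: fits
  row 4: blocked -> lock at row 3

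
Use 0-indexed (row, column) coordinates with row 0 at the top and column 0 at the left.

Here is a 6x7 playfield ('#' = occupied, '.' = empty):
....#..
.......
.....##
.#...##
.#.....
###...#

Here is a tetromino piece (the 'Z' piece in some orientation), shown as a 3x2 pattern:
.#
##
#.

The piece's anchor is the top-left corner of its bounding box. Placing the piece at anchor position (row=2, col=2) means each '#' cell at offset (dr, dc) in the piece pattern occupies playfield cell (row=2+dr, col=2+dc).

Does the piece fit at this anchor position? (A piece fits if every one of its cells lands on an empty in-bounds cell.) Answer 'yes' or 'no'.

Check each piece cell at anchor (2, 2):
  offset (0,1) -> (2,3): empty -> OK
  offset (1,0) -> (3,2): empty -> OK
  offset (1,1) -> (3,3): empty -> OK
  offset (2,0) -> (4,2): empty -> OK
All cells valid: yes

Answer: yes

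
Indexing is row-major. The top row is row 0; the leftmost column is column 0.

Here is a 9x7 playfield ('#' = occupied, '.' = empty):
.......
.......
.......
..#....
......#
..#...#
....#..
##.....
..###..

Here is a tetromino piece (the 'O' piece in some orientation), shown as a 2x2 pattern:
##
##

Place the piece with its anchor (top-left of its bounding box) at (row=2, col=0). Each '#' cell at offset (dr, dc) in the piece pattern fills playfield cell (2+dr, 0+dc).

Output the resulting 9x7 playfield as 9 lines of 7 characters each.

Fill (2+0,0+0) = (2,0)
Fill (2+0,0+1) = (2,1)
Fill (2+1,0+0) = (3,0)
Fill (2+1,0+1) = (3,1)

Answer: .......
.......
##.....
###....
......#
..#...#
....#..
##.....
..###..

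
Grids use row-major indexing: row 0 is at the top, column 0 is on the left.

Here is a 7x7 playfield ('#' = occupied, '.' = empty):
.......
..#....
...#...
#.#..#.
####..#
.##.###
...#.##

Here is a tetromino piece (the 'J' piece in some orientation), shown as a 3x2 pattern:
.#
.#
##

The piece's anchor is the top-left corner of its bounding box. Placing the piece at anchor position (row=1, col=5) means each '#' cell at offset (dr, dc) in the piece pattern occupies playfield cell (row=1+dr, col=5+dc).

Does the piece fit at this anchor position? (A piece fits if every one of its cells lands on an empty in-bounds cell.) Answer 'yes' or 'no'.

Answer: no

Derivation:
Check each piece cell at anchor (1, 5):
  offset (0,1) -> (1,6): empty -> OK
  offset (1,1) -> (2,6): empty -> OK
  offset (2,0) -> (3,5): occupied ('#') -> FAIL
  offset (2,1) -> (3,6): empty -> OK
All cells valid: no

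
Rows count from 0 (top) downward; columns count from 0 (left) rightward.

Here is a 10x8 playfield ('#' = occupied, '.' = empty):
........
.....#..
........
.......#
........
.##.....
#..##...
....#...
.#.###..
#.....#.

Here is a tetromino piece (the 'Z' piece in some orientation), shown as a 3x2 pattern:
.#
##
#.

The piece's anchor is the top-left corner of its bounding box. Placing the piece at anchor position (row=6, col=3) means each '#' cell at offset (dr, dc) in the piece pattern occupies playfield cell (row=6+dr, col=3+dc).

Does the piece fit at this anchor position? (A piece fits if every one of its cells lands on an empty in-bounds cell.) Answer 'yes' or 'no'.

Check each piece cell at anchor (6, 3):
  offset (0,1) -> (6,4): occupied ('#') -> FAIL
  offset (1,0) -> (7,3): empty -> OK
  offset (1,1) -> (7,4): occupied ('#') -> FAIL
  offset (2,0) -> (8,3): occupied ('#') -> FAIL
All cells valid: no

Answer: no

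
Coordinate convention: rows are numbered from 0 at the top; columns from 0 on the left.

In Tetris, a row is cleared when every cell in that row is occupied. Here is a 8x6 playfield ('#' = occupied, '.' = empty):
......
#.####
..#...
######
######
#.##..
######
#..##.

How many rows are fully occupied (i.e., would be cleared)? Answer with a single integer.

Check each row:
  row 0: 6 empty cells -> not full
  row 1: 1 empty cell -> not full
  row 2: 5 empty cells -> not full
  row 3: 0 empty cells -> FULL (clear)
  row 4: 0 empty cells -> FULL (clear)
  row 5: 3 empty cells -> not full
  row 6: 0 empty cells -> FULL (clear)
  row 7: 3 empty cells -> not full
Total rows cleared: 3

Answer: 3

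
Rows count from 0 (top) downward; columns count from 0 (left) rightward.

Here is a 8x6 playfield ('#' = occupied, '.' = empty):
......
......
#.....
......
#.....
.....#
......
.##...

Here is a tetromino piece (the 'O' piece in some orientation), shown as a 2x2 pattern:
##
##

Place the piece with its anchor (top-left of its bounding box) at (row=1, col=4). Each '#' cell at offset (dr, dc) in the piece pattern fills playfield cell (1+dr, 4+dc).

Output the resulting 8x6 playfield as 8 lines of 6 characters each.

Answer: ......
....##
#...##
......
#.....
.....#
......
.##...

Derivation:
Fill (1+0,4+0) = (1,4)
Fill (1+0,4+1) = (1,5)
Fill (1+1,4+0) = (2,4)
Fill (1+1,4+1) = (2,5)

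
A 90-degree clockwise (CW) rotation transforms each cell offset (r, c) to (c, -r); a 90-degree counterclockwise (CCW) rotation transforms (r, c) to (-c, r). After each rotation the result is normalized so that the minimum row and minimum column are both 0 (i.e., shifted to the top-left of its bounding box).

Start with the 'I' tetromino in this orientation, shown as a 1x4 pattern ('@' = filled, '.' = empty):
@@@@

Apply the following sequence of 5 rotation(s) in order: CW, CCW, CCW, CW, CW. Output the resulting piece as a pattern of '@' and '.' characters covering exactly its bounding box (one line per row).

Start:
@@@@
After rotation 1 (CW):
@
@
@
@
After rotation 2 (CCW):
@@@@
After rotation 3 (CCW):
@
@
@
@
After rotation 4 (CW):
@@@@
After rotation 5 (CW):
@
@
@
@

Answer: @
@
@
@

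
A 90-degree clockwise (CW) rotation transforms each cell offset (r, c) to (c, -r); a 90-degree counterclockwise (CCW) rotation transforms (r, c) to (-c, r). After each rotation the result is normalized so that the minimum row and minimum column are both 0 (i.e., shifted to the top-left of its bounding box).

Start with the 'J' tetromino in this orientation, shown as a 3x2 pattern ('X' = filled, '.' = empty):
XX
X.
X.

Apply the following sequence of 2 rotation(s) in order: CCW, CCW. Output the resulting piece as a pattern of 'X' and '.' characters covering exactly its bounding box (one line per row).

Answer: .X
.X
XX

Derivation:
Start:
XX
X.
X.
After rotation 1 (CCW):
X..
XXX
After rotation 2 (CCW):
.X
.X
XX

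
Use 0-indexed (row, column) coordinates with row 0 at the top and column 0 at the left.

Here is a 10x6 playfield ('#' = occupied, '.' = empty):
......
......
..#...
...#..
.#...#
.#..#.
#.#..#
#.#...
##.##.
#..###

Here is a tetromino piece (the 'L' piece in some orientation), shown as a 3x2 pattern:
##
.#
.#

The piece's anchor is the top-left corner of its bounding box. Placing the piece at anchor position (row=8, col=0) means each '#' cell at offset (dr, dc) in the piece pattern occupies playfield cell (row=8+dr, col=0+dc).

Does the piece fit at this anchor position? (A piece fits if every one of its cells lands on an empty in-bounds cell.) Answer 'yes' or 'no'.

Check each piece cell at anchor (8, 0):
  offset (0,0) -> (8,0): occupied ('#') -> FAIL
  offset (0,1) -> (8,1): occupied ('#') -> FAIL
  offset (1,1) -> (9,1): empty -> OK
  offset (2,1) -> (10,1): out of bounds -> FAIL
All cells valid: no

Answer: no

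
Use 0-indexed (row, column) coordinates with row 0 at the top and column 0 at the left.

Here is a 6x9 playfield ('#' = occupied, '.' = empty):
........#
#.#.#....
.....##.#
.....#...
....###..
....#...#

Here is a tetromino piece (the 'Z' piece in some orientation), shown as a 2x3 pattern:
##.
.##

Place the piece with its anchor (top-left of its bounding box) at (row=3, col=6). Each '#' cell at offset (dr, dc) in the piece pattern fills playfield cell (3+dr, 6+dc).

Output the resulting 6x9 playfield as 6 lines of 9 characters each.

Fill (3+0,6+0) = (3,6)
Fill (3+0,6+1) = (3,7)
Fill (3+1,6+1) = (4,7)
Fill (3+1,6+2) = (4,8)

Answer: ........#
#.#.#....
.....##.#
.....###.
....#####
....#...#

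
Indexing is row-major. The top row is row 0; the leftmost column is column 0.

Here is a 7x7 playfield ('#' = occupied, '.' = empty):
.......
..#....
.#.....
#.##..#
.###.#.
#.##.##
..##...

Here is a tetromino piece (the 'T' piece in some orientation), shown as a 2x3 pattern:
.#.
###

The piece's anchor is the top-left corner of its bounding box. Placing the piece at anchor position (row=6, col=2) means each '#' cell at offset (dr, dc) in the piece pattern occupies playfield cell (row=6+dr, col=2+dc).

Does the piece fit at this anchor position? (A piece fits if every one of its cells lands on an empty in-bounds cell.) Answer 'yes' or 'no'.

Check each piece cell at anchor (6, 2):
  offset (0,1) -> (6,3): occupied ('#') -> FAIL
  offset (1,0) -> (7,2): out of bounds -> FAIL
  offset (1,1) -> (7,3): out of bounds -> FAIL
  offset (1,2) -> (7,4): out of bounds -> FAIL
All cells valid: no

Answer: no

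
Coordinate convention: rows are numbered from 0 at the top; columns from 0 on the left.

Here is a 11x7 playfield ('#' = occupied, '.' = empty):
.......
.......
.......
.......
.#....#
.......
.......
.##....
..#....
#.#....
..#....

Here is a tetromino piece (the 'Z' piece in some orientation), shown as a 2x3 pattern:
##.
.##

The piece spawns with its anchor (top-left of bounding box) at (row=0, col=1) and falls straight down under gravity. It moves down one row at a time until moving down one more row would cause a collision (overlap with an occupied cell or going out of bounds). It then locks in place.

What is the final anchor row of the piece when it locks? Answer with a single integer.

Answer: 3

Derivation:
Spawn at (row=0, col=1). Try each row:
  row 0: fits
  row 1: fits
  row 2: fits
  row 3: fits
  row 4: blocked -> lock at row 3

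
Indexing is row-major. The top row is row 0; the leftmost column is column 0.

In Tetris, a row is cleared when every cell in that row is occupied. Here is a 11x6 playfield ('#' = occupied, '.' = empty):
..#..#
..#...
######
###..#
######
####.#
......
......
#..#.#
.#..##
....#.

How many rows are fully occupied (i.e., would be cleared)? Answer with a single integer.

Answer: 2

Derivation:
Check each row:
  row 0: 4 empty cells -> not full
  row 1: 5 empty cells -> not full
  row 2: 0 empty cells -> FULL (clear)
  row 3: 2 empty cells -> not full
  row 4: 0 empty cells -> FULL (clear)
  row 5: 1 empty cell -> not full
  row 6: 6 empty cells -> not full
  row 7: 6 empty cells -> not full
  row 8: 3 empty cells -> not full
  row 9: 3 empty cells -> not full
  row 10: 5 empty cells -> not full
Total rows cleared: 2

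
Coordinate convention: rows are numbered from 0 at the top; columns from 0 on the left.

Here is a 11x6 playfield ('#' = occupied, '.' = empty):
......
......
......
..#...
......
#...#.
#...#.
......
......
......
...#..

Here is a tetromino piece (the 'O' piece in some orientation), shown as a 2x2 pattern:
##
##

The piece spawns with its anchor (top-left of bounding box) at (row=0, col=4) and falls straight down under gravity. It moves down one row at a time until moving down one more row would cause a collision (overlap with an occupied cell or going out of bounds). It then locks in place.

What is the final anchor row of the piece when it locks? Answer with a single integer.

Answer: 3

Derivation:
Spawn at (row=0, col=4). Try each row:
  row 0: fits
  row 1: fits
  row 2: fits
  row 3: fits
  row 4: blocked -> lock at row 3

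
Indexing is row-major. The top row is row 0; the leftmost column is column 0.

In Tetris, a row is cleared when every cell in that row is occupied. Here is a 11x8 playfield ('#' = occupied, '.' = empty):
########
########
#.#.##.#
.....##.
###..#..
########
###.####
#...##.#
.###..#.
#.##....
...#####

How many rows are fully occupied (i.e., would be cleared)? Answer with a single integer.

Answer: 3

Derivation:
Check each row:
  row 0: 0 empty cells -> FULL (clear)
  row 1: 0 empty cells -> FULL (clear)
  row 2: 3 empty cells -> not full
  row 3: 6 empty cells -> not full
  row 4: 4 empty cells -> not full
  row 5: 0 empty cells -> FULL (clear)
  row 6: 1 empty cell -> not full
  row 7: 4 empty cells -> not full
  row 8: 4 empty cells -> not full
  row 9: 5 empty cells -> not full
  row 10: 3 empty cells -> not full
Total rows cleared: 3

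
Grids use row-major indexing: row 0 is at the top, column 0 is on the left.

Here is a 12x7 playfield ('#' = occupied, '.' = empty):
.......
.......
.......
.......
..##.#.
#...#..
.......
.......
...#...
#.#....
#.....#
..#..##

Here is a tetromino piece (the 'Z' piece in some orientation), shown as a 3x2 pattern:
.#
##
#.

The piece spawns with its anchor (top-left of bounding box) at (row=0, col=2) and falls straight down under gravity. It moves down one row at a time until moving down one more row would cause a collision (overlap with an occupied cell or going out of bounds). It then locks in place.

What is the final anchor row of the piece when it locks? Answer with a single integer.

Spawn at (row=0, col=2). Try each row:
  row 0: fits
  row 1: fits
  row 2: blocked -> lock at row 1

Answer: 1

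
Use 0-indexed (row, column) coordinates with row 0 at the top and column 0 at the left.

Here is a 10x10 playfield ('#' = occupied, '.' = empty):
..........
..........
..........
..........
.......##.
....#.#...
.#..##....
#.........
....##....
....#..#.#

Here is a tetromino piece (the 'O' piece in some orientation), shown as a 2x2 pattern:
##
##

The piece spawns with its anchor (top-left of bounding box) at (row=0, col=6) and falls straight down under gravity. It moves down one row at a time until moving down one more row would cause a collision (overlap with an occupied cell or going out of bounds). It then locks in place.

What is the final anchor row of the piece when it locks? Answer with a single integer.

Answer: 2

Derivation:
Spawn at (row=0, col=6). Try each row:
  row 0: fits
  row 1: fits
  row 2: fits
  row 3: blocked -> lock at row 2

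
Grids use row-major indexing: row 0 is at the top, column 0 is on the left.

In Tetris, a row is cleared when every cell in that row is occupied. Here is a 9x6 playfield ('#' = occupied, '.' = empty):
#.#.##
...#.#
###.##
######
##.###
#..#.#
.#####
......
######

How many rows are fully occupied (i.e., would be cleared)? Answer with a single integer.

Answer: 2

Derivation:
Check each row:
  row 0: 2 empty cells -> not full
  row 1: 4 empty cells -> not full
  row 2: 1 empty cell -> not full
  row 3: 0 empty cells -> FULL (clear)
  row 4: 1 empty cell -> not full
  row 5: 3 empty cells -> not full
  row 6: 1 empty cell -> not full
  row 7: 6 empty cells -> not full
  row 8: 0 empty cells -> FULL (clear)
Total rows cleared: 2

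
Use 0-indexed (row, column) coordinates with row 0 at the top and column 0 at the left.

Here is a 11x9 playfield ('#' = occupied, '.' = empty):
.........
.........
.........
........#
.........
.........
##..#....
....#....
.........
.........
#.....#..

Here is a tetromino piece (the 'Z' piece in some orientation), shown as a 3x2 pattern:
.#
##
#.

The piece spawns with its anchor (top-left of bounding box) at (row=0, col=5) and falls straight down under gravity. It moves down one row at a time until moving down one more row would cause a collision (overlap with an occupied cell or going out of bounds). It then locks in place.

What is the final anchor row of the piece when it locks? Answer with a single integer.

Spawn at (row=0, col=5). Try each row:
  row 0: fits
  row 1: fits
  row 2: fits
  row 3: fits
  row 4: fits
  row 5: fits
  row 6: fits
  row 7: fits
  row 8: fits
  row 9: blocked -> lock at row 8

Answer: 8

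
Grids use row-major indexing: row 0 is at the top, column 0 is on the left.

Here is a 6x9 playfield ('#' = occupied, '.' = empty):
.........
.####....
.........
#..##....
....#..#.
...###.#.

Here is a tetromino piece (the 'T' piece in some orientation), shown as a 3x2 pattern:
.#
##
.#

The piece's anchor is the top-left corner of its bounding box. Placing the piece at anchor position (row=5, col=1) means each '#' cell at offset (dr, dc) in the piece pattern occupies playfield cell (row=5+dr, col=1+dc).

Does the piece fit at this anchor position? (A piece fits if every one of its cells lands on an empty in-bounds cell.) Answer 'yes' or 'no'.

Answer: no

Derivation:
Check each piece cell at anchor (5, 1):
  offset (0,1) -> (5,2): empty -> OK
  offset (1,0) -> (6,1): out of bounds -> FAIL
  offset (1,1) -> (6,2): out of bounds -> FAIL
  offset (2,1) -> (7,2): out of bounds -> FAIL
All cells valid: no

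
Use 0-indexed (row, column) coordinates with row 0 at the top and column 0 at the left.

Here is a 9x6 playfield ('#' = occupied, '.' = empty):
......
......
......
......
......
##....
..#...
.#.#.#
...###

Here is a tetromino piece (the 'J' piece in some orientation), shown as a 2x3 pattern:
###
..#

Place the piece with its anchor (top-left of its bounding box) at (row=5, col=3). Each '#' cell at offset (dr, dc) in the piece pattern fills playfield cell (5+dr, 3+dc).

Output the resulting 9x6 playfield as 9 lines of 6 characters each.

Answer: ......
......
......
......
......
##.###
..#..#
.#.#.#
...###

Derivation:
Fill (5+0,3+0) = (5,3)
Fill (5+0,3+1) = (5,4)
Fill (5+0,3+2) = (5,5)
Fill (5+1,3+2) = (6,5)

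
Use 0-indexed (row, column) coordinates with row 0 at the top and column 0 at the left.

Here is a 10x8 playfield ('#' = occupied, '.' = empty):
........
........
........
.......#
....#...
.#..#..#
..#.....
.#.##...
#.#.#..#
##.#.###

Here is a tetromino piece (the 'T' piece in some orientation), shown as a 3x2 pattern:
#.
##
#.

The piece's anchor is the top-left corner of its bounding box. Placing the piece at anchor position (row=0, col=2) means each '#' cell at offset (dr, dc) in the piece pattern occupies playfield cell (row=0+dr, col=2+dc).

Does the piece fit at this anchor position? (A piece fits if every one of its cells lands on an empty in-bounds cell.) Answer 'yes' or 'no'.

Answer: yes

Derivation:
Check each piece cell at anchor (0, 2):
  offset (0,0) -> (0,2): empty -> OK
  offset (1,0) -> (1,2): empty -> OK
  offset (1,1) -> (1,3): empty -> OK
  offset (2,0) -> (2,2): empty -> OK
All cells valid: yes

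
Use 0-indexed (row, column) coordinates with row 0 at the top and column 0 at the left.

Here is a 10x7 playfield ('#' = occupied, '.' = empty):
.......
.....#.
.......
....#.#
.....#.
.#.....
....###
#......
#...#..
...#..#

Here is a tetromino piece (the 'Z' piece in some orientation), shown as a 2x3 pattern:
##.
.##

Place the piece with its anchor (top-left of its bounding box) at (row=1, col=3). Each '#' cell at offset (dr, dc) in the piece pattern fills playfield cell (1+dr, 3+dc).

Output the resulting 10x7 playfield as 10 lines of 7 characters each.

Answer: .......
...###.
....##.
....#.#
.....#.
.#.....
....###
#......
#...#..
...#..#

Derivation:
Fill (1+0,3+0) = (1,3)
Fill (1+0,3+1) = (1,4)
Fill (1+1,3+1) = (2,4)
Fill (1+1,3+2) = (2,5)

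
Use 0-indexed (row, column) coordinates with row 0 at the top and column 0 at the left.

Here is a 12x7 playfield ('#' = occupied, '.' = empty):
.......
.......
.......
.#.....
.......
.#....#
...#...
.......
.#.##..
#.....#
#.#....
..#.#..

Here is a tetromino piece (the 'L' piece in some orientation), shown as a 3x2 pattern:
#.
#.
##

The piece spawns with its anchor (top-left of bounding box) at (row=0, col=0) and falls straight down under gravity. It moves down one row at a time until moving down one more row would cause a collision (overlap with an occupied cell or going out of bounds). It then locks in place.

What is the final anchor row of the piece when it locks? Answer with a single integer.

Answer: 0

Derivation:
Spawn at (row=0, col=0). Try each row:
  row 0: fits
  row 1: blocked -> lock at row 0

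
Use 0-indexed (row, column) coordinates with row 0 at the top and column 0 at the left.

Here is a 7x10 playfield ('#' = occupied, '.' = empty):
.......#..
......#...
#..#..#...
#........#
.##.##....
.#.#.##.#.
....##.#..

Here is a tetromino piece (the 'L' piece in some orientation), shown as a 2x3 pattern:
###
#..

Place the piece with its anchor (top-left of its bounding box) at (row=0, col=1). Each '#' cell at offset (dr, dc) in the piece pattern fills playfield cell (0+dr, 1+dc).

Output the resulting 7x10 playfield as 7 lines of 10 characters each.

Answer: .###...#..
.#....#...
#..#..#...
#........#
.##.##....
.#.#.##.#.
....##.#..

Derivation:
Fill (0+0,1+0) = (0,1)
Fill (0+0,1+1) = (0,2)
Fill (0+0,1+2) = (0,3)
Fill (0+1,1+0) = (1,1)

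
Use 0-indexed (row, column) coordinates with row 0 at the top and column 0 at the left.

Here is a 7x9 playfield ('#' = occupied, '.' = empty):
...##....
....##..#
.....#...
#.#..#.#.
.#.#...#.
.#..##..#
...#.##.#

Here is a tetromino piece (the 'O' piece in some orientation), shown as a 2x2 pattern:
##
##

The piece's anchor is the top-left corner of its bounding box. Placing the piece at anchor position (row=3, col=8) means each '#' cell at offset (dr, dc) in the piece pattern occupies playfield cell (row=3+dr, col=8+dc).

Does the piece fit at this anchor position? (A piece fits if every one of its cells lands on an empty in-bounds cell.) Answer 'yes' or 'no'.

Check each piece cell at anchor (3, 8):
  offset (0,0) -> (3,8): empty -> OK
  offset (0,1) -> (3,9): out of bounds -> FAIL
  offset (1,0) -> (4,8): empty -> OK
  offset (1,1) -> (4,9): out of bounds -> FAIL
All cells valid: no

Answer: no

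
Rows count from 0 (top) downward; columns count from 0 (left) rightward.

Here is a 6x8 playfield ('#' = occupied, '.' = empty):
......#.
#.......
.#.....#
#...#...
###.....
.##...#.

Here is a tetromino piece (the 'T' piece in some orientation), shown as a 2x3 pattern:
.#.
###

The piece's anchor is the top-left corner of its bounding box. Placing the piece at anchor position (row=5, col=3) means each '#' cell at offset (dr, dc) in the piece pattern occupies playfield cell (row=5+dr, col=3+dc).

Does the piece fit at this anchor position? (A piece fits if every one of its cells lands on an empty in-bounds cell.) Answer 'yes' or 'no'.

Check each piece cell at anchor (5, 3):
  offset (0,1) -> (5,4): empty -> OK
  offset (1,0) -> (6,3): out of bounds -> FAIL
  offset (1,1) -> (6,4): out of bounds -> FAIL
  offset (1,2) -> (6,5): out of bounds -> FAIL
All cells valid: no

Answer: no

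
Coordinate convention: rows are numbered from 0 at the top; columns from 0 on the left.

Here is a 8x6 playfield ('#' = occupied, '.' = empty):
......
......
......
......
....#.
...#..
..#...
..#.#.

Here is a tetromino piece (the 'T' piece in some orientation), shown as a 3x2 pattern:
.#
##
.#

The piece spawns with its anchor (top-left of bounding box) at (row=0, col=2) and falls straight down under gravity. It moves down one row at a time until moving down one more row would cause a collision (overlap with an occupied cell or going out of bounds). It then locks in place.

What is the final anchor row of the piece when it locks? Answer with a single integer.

Answer: 2

Derivation:
Spawn at (row=0, col=2). Try each row:
  row 0: fits
  row 1: fits
  row 2: fits
  row 3: blocked -> lock at row 2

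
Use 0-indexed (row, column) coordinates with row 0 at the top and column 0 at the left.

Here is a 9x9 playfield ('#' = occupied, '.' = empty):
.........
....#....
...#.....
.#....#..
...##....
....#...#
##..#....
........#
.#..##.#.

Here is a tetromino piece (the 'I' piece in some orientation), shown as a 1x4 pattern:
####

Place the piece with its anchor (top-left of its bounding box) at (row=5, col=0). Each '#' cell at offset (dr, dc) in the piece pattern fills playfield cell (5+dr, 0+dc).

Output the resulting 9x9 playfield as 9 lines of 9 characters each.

Fill (5+0,0+0) = (5,0)
Fill (5+0,0+1) = (5,1)
Fill (5+0,0+2) = (5,2)
Fill (5+0,0+3) = (5,3)

Answer: .........
....#....
...#.....
.#....#..
...##....
#####...#
##..#....
........#
.#..##.#.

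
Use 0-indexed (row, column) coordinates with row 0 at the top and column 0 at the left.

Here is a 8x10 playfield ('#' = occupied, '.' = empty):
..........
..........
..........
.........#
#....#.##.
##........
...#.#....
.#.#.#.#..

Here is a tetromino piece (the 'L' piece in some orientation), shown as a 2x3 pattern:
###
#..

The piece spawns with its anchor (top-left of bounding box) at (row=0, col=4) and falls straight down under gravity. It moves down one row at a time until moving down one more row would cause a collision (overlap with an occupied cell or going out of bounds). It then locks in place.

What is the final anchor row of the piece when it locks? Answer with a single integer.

Answer: 3

Derivation:
Spawn at (row=0, col=4). Try each row:
  row 0: fits
  row 1: fits
  row 2: fits
  row 3: fits
  row 4: blocked -> lock at row 3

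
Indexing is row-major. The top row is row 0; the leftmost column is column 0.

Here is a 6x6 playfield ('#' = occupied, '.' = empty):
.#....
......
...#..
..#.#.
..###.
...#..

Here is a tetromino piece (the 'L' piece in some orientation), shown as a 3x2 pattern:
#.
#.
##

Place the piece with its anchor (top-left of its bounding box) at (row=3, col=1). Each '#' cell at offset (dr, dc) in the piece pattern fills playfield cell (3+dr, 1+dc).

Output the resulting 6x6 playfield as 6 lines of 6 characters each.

Answer: .#....
......
...#..
.##.#.
.####.
.###..

Derivation:
Fill (3+0,1+0) = (3,1)
Fill (3+1,1+0) = (4,1)
Fill (3+2,1+0) = (5,1)
Fill (3+2,1+1) = (5,2)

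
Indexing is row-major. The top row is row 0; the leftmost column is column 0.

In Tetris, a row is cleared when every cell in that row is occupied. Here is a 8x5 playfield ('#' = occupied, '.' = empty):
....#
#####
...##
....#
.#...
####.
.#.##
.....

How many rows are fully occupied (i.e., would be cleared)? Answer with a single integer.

Answer: 1

Derivation:
Check each row:
  row 0: 4 empty cells -> not full
  row 1: 0 empty cells -> FULL (clear)
  row 2: 3 empty cells -> not full
  row 3: 4 empty cells -> not full
  row 4: 4 empty cells -> not full
  row 5: 1 empty cell -> not full
  row 6: 2 empty cells -> not full
  row 7: 5 empty cells -> not full
Total rows cleared: 1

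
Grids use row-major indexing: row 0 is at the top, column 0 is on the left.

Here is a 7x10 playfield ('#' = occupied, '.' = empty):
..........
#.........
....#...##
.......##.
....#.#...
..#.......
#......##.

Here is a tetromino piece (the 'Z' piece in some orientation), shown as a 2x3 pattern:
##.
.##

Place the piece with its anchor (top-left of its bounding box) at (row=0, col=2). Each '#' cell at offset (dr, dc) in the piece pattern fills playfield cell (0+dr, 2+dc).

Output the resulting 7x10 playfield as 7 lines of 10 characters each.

Answer: ..##......
#..##.....
....#...##
.......##.
....#.#...
..#.......
#......##.

Derivation:
Fill (0+0,2+0) = (0,2)
Fill (0+0,2+1) = (0,3)
Fill (0+1,2+1) = (1,3)
Fill (0+1,2+2) = (1,4)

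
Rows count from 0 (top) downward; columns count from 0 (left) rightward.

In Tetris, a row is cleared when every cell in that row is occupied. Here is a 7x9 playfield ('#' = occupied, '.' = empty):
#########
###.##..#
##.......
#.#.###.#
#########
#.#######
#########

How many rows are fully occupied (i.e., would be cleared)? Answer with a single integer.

Check each row:
  row 0: 0 empty cells -> FULL (clear)
  row 1: 3 empty cells -> not full
  row 2: 7 empty cells -> not full
  row 3: 3 empty cells -> not full
  row 4: 0 empty cells -> FULL (clear)
  row 5: 1 empty cell -> not full
  row 6: 0 empty cells -> FULL (clear)
Total rows cleared: 3

Answer: 3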